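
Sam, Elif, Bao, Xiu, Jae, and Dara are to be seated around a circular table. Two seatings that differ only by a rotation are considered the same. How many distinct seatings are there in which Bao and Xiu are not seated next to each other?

Without the restriction there are (5)! = 120 seatings.
Those with Bao next to Xiu: fuse the pair into one unit and seat 5 units around a circle — 2·(4)! = 48.
Subtracting, 120 − 48 = 72.

72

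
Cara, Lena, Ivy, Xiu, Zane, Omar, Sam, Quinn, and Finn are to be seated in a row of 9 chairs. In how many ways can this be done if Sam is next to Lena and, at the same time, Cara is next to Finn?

20160

Treat {Sam,Lena} as one block (2 orders) and {Cara,Finn} as another (2 orders).
That leaves 7 units to arrange: 2 × 2 × 7! = 4 × 5040 = 20160.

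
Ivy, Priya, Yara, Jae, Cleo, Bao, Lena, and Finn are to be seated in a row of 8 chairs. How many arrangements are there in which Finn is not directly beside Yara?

There are 8! = 40320 arrangements in all. If Finn and Yara are adjacent, merging them into one block gives 2·(7)! = 10080 arrangements.
So 40320 − 10080 = 30240 arrangements keep them apart.

30240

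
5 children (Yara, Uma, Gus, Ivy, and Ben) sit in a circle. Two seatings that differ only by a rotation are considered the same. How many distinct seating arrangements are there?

Seat Yara anywhere (absorbing the rotational symmetry), then permute the other 4: (4)! = 24.

24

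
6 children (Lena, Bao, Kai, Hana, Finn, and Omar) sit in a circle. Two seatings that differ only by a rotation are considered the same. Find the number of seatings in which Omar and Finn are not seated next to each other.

72

All circular seatings of 6 people number (5)! = 120.
Those with Omar next to Finn: fuse the pair into one unit and seat 5 units around a circle — 2·(4)! = 48.
Subtracting, 120 − 48 = 72.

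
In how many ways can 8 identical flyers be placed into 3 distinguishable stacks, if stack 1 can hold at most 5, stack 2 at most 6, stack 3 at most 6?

33

Ignoring the caps, the number of non-negative solutions to x_1+…+x_3 = 8 is C(10,2) = 45.
Subtract solutions that violate a single cap (substitute x_i' = x_i − (cap_i+1)): x_1 ≥ 6 gives C(4,2) = 6; x_2 ≥ 7 gives C(3,2) = 3; x_3 ≥ 7 gives C(3,2) = 3. Together 12.
No two caps can be exceeded simultaneously, so the pair terms are all 0.
By inclusion–exclusion the count is 45 − 12 + 0 = 33.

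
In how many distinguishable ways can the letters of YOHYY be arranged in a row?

20

Letter multiplicities in YOHYY: H×1, O×1, Y×3.
So there are 5! / (3!) = 20 distinguishable arrangements.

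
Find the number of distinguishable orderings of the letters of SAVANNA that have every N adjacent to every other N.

Treat the 2 copies of N as a single block. The multiset to arrange is then {NN, A, A, A, S, V}, 6 items in all.
That gives (6)!/(3!) = 120 arrangements.

120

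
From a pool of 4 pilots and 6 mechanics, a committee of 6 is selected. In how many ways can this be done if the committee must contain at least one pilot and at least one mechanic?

209

With no constraint there are C(10,6) = 210 possible selections.
Subtract selections that omit an entire group: no pilots → C(6,6) = 1; no mechanics → C(4,6) = 0.
Both groups omitted at once is impossible, so 210 − 1 = 209.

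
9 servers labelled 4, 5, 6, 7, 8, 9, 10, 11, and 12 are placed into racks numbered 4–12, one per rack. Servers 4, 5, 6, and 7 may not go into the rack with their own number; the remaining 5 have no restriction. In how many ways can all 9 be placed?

Let Aᵢ (for 4 ≤ i ≤ 7) be the placements that put server i in its forbidden rack. Any j of these fix j positions, leaving (9−j)! ways to fill the rest, and there are C(4,j) ways to pick which j.
By inclusion–exclusion, the number of valid placements is Σ_{j=0}^{4} (−1)^j C(4,j)·(9−j)!.
Computing: 362880 − 161280 + 30240 − 2880 + 120 = 229080.

229080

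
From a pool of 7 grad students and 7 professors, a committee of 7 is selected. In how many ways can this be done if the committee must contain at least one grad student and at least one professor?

Total 7-person selections from all 14: C(14,7) = 3432.
Selections missing a whole group: no grad students → C(7,7) = 1; no professors → C(7,7) = 1.
Both groups omitted at once is impossible, so 3432 − 2 = 3430.

3430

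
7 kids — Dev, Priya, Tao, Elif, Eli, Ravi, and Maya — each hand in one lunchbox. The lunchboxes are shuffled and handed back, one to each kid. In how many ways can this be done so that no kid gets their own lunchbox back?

Let Aᵢ be the assignments in which kid i gets their own lunchbox. We want the size of the complement of A₁∪…∪A_7.
By inclusion–exclusion this is Σ_{j=0}^{7} (−1)^j C(7,j)·(7−j)!.
Computing: 5040 − 5040 + 2520 − 840 + 210 − 42 + 7 − 1 = 1854.

1854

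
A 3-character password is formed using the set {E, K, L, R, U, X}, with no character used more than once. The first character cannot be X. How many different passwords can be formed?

The first character has 6−1 = 5 choices (anything except X).
The remaining 2 characters are filled from the other 5 symbols without repetition: 5 × 4 = 20.
Total: 5 × 20 = 100.

100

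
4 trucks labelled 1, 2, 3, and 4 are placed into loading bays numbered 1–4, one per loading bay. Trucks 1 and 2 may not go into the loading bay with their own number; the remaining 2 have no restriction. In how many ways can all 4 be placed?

14

Let Aᵢ (for i ∈ {1, 2}) be the placements that put truck i in its forbidden loading bay. Any j of these fix j positions, leaving (4−j)! ways to fill the rest, and there are C(2,j) ways to pick which j.
By inclusion–exclusion, the number of valid placements is Σ_{j=0}^{2} (−1)^j C(2,j)·(4−j)!.
Computing: 24 − 12 + 2 = 14.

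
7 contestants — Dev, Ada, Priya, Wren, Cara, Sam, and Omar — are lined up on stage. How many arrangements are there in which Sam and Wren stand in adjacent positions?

1440

Place the 5 others and the Sam-Wren pair as 6 objects in a line; the pair has 2 internal arrangements.
So the count is 2·(6)! = 1440.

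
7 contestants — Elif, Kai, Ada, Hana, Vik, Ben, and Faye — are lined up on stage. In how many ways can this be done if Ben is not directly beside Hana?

3600

Of the 7! = 5040 arrangements, those with Ben and Hana adjacent number 2 × 6! = 1440 (treat the pair as a block with 2 internal orders).
So 5040 − 1440 = 3600 arrangements keep them apart.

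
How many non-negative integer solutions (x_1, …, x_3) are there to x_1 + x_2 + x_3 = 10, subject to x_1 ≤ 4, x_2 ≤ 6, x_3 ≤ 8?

Without the upper bounds there are C(12,2) = 66 ways to split 10 among 3 variables.
Subtract solutions that violate a single cap (substitute x_i' = x_i − (cap_i+1)): x_1 ≥ 5 gives C(7,2) = 21; x_2 ≥ 7 gives C(5,2) = 10; x_3 ≥ 9 gives C(3,2) = 3. Together 34.
No two caps can be exceeded simultaneously, so the pair terms are all 0.
By inclusion–exclusion the count is 66 − 34 + 0 = 32.

32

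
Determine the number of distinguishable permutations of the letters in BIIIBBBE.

Letter multiplicities in BIIIBBBE: B×4, E×1, I×3.
So there are 8! / (4!·3!) = 280 distinguishable arrangements.

280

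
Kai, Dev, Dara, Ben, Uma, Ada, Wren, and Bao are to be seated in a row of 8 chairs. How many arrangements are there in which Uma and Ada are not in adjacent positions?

30240

Of the 8! = 40320 arrangements, those with Uma and Ada adjacent number 2 × 7! = 10080 (treat the pair as a block with 2 internal orders).
So 40320 − 10080 = 30240 arrangements keep them apart.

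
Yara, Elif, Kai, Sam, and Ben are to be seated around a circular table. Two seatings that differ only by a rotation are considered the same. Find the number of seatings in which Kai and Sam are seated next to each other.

12

Treat {Kai, Sam} as one unit (2 internal orders) and seat the resulting 4 units around the table: (3)! circular arrangements.
So 2 × (3)! = 2 × 6 = 12.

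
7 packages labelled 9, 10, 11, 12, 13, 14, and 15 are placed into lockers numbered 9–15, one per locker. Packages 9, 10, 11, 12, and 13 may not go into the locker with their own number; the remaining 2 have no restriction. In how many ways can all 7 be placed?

2428

Let Aᵢ (for 9 ≤ i ≤ 13) be the placements that put package i in its forbidden locker. Any j of these fix j positions, leaving (7−j)! ways to fill the rest, and there are C(5,j) ways to pick which j.
By inclusion–exclusion, the number of valid placements is Σ_{j=0}^{5} (−1)^j C(5,j)·(7−j)!.
Computing: 5040 − 3600 + 1200 − 240 + 30 − 2 = 2428.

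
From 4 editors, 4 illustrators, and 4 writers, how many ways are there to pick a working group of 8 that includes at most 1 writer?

33

Split by how many writers are chosen (0 through 1).
Sum: C(4,0)·C(8,8) + C(4,1)·C(8,7) = 1 + 32 = 33.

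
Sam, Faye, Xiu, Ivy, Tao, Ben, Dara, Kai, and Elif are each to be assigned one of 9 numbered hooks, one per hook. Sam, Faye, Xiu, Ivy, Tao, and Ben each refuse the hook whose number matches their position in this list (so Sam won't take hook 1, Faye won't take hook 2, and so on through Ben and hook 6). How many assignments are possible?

183822

Let Aᵢ (for 1 ≤ i ≤ 6) be the placements that put person i in their forbidden hook. Any j of these fix j positions, leaving (9−j)! ways to fill the rest, and there are C(6,j) ways to pick which j.
By inclusion–exclusion, the number of valid placements is Σ_{j=0}^{6} (−1)^j C(6,j)·(9−j)!.
Computing: 362880 − 241920 + 75600 − 14400 + 1800 − 144 + 6 = 183822.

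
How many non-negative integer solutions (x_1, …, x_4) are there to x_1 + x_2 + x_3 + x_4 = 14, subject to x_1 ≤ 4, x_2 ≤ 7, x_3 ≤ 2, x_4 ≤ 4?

By stars and bars, unrestricted non-negative solutions to x_1+…+x_4 = 14 number C(14+3,3) = 680.
Subtract solutions that violate a single cap (substitute x_i' = x_i − (cap_i+1)): x_1 ≥ 5 gives C(12,3) = 220; x_2 ≥ 8 gives C(9,3) = 84; x_3 ≥ 3 gives C(14,3) = 364; x_4 ≥ 5 gives C(12,3) = 220. Together 888.
Add back pairs where two caps are both exceeded: 4 + 84 + 35 + 20 + 4 + 84 = 231.
Subtract triples: 0 + 0 + 4 + 0 = 4.
By inclusion–exclusion the count is 680 − 888 + 231 − 4 = 19.

19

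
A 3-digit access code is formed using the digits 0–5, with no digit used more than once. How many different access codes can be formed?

120

Choose and order 3 of the 6 symbols: the first digit has 6 options, the next 5, then 4.
That product is 6 × 5 × 4 = 120.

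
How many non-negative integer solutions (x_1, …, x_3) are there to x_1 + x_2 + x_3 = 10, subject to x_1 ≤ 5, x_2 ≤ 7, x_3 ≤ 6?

35

Without the upper bounds there are C(12,2) = 66 ways to split 10 among 3 variables.
Subtract solutions that violate a single cap (substitute x_i' = x_i − (cap_i+1)): x_1 ≥ 6 gives C(6,2) = 15; x_2 ≥ 8 gives C(4,2) = 6; x_3 ≥ 7 gives C(5,2) = 10. Together 31.
No two caps can be exceeded simultaneously, so the pair terms are all 0.
By inclusion–exclusion the count is 66 − 31 + 0 = 35.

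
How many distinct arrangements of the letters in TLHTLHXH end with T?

420

With the last slot taken by T, it remains to arrange the other 7 letters (LHTLHXH).
Those 7 letters have H appearing 3 times and L appearing twice, giving (7)!/(3!·2!) = 420.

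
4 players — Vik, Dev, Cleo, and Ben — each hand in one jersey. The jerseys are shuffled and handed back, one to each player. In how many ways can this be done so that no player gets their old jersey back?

9

This is the derangement count D_4: permutations of 4 items with no fixed point.
By inclusion–exclusion this is Σ_{j=0}^{4} (−1)^j C(4,j)·(4−j)!.
Computing: 24 − 24 + 12 − 4 + 1 = 9.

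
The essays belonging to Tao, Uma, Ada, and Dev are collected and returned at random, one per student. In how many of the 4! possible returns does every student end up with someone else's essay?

9

This is the derangement count D_4: permutations of 4 items with no fixed point.
By inclusion–exclusion this is Σ_{j=0}^{4} (−1)^j C(4,j)·(4−j)!.
Computing: 24 − 24 + 12 − 4 + 1 = 9.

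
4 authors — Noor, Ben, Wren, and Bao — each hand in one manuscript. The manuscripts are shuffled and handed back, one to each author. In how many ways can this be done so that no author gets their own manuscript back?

Let Aᵢ be the assignments in which author i gets their own manuscript. We want the size of the complement of A₁∪…∪A_4.
By inclusion–exclusion this is Σ_{j=0}^{4} (−1)^j C(4,j)·(4−j)!.
Computing: 24 − 24 + 12 − 4 + 1 = 9.

9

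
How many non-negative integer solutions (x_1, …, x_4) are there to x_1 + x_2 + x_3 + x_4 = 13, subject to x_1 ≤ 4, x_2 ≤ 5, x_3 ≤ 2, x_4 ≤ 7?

45

Without the upper bounds there are C(16,3) = 560 ways to split 13 among 4 variables.
Subtract solutions that violate a single cap (substitute x_i' = x_i − (cap_i+1)): x_1 ≥ 5 gives C(11,3) = 165; x_2 ≥ 6 gives C(10,3) = 120; x_3 ≥ 3 gives C(13,3) = 286; x_4 ≥ 8 gives C(8,3) = 56. Together 627.
Add back pairs where two caps are both exceeded: 10 + 56 + 1 + 35 + 0 + 10 = 112.
By inclusion–exclusion the count is 560 − 627 + 112 = 45.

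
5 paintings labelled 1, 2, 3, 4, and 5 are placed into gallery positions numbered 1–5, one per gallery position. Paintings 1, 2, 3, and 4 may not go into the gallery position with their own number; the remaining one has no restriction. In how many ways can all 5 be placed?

53

Let Aᵢ (for 1 ≤ i ≤ 4) be the placements that put painting i in its forbidden gallery position. Any j of these fix j positions, leaving (5−j)! ways to fill the rest, and there are C(4,j) ways to pick which j.
By inclusion–exclusion, the number of valid placements is Σ_{j=0}^{4} (−1)^j C(4,j)·(5−j)!.
Computing: 120 − 96 + 36 − 8 + 1 = 53.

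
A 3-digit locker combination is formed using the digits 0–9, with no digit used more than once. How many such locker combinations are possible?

This is a permutation of 3 out of 10: P(10,3) = 10!/7!.
10 × 9 × 8 = 720.

720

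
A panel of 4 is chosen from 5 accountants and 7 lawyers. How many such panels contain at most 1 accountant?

210

Split by how many accountants are chosen (0 through 1).
Sum: C(5,0)·C(7,4) + C(5,1)·C(7,3) = 35 + 175 = 210.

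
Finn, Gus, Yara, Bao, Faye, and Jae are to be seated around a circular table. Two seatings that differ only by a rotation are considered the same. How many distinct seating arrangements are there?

120

Seat Finn anywhere (absorbing the rotational symmetry), then permute the other 5: (5)! = 120.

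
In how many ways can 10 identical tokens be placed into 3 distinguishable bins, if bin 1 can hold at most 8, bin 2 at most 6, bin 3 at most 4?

32

Ignoring the caps, the number of non-negative solutions to x_1+…+x_3 = 10 is C(12,2) = 66.
Subtract solutions that violate a single cap (substitute x_i' = x_i − (cap_i+1)): x_1 ≥ 9 gives C(3,2) = 3; x_2 ≥ 7 gives C(5,2) = 10; x_3 ≥ 5 gives C(7,2) = 21. Together 34.
No two caps can be exceeded simultaneously, so the pair terms are all 0.
By inclusion–exclusion the count is 66 − 34 + 0 = 32.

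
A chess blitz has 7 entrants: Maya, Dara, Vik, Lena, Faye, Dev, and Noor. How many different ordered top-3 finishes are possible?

210

There are 7 choices for 1st place, 6 for 2nd, and 5 for 3rd.
That gives 7 × 6 × 5 = 210.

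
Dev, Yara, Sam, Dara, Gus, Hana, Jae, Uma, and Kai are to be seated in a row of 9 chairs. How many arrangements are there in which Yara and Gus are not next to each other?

282240

Of the 9! = 362880 arrangements, those with Yara and Gus adjacent number 2 × 8! = 80640 (treat the pair as a block with 2 internal orders).
So 362880 − 80640 = 282240 arrangements keep them apart.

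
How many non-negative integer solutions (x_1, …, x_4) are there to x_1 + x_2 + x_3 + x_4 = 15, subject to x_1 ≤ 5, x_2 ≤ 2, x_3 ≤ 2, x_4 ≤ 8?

10

Ignoring the caps, the number of non-negative solutions to x_1+…+x_4 = 15 is C(18,3) = 816.
Subtract solutions that violate a single cap (substitute x_i' = x_i − (cap_i+1)): x_1 ≥ 6 gives C(12,3) = 220; x_2 ≥ 3 gives C(15,3) = 455; x_3 ≥ 3 gives C(15,3) = 455; x_4 ≥ 9 gives C(9,3) = 84. Together 1214.
Add back pairs where two caps are both exceeded: 84 + 84 + 1 + 220 + 20 + 20 = 429.
Subtract triples: 20 + 0 + 0 + 1 = 21.
By inclusion–exclusion the count is 816 − 1214 + 429 − 21 = 10.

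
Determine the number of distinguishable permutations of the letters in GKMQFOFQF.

The 9 letters of GKMQFOFQF have repeats: F appearing 3 times and Q appearing twice.
So there are 9! / (3!·2!) = 30240 distinguishable arrangements.

30240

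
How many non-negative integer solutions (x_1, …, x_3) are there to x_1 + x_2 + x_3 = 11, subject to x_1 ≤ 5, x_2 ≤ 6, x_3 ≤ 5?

Ignoring the caps, the number of non-negative solutions to x_1+…+x_3 = 11 is C(13,2) = 78.
Subtract solutions that violate a single cap (substitute x_i' = x_i − (cap_i+1)): x_1 ≥ 6 gives C(7,2) = 21; x_2 ≥ 7 gives C(6,2) = 15; x_3 ≥ 6 gives C(7,2) = 21. Together 57.
No two caps can be exceeded simultaneously, so the pair terms are all 0.
By inclusion–exclusion the count is 78 − 57 + 0 = 21.

21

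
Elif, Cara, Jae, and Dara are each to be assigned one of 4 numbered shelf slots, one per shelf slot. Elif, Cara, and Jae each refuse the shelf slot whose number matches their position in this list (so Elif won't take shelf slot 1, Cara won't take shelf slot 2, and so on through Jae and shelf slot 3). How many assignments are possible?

11

Let Aᵢ (for i ∈ {1, 2, 3}) be the placements that put person i in their forbidden shelf slot. Any j of these fix j positions, leaving (4−j)! ways to fill the rest, and there are C(3,j) ways to pick which j.
By inclusion–exclusion, the number of valid placements is Σ_{j=0}^{3} (−1)^j C(3,j)·(4−j)!.
Computing: 24 − 18 + 6 − 1 = 11.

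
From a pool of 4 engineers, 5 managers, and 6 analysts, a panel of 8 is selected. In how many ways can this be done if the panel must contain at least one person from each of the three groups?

6216

With no constraint there are C(15,8) = 6435 possible selections.
Selections missing a whole group: no engineers → C(11,8) = 165; no managers → C(10,8) = 45; no analysts → C(9,8) = 9.
Add back selections omitting two groups (i.e. drawn from a single group): C(4,8) + C(5,8) + C(6,8) = 0.
By inclusion–exclusion: 6435 − 219 + 0 = 6216.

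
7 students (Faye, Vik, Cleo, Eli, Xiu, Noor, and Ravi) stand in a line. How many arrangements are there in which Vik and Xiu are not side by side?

3600

There are 7! = 5040 arrangements in all. If Vik and Xiu are adjacent, merging them into one block gives 2·(6)! = 1440 arrangements.
Complementary counting: 5040 − 1440 = 3600.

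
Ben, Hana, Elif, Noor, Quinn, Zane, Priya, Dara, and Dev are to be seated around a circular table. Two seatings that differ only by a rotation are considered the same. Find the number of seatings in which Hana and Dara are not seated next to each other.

All circular seatings of 9 people number (8)! = 40320.
Seatings with Hana beside Dara: treat them as a block with 2 internal orders, giving 2 × (7)! = 10080.
Subtracting, 40320 − 10080 = 30240.

30240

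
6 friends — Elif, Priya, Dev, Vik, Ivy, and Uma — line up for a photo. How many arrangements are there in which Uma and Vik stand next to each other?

240

Glue Uma and Vik into one block (2 internal orders), leaving 5 units to arrange in a row.
That gives 2 × 5! = 2 × 120 = 240.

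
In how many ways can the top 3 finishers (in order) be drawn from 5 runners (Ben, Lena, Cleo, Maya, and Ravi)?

There are 5 choices for 1st place, 4 for 2nd, and 3 for 3rd.
That gives 5 × 4 × 3 = 60.

60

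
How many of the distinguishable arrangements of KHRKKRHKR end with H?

Fix H in the last position and arrange the remaining 8 letters.
Those 8 letters have K appearing 4 times and R appearing 3 times, giving (8)!/(4!·3!) = 280.

280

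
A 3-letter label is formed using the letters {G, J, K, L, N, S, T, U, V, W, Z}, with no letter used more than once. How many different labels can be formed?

With no repetition, fill the 3 letters in order: 11 choices, then 10, down to 9.
That product is 11 × 10 × 9 = 990.

990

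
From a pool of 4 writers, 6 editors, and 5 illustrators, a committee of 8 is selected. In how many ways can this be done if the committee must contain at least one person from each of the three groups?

Unrestricted: C(15,8) = 6435 ways to pick any 8 of the 15.
Selections missing a whole group: no writers → C(11,8) = 165; no editors → C(9,8) = 9; no illustrators → C(10,8) = 45.
Add back selections omitting two groups (i.e. drawn from a single group): C(4,8) + C(6,8) + C(5,8) = 0.
By inclusion–exclusion: 6435 − 219 + 0 = 6216.

6216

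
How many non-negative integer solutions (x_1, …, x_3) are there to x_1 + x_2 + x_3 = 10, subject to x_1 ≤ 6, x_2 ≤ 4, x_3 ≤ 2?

6

Ignoring the caps, the number of non-negative solutions to x_1+…+x_3 = 10 is C(12,2) = 66.
Subtract solutions that violate a single cap (substitute x_i' = x_i − (cap_i+1)): x_1 ≥ 7 gives C(5,2) = 10; x_2 ≥ 5 gives C(7,2) = 21; x_3 ≥ 3 gives C(9,2) = 36. Together 67.
Add back pairs where two caps are both exceeded: 0 + 1 + 6 = 7.
By inclusion–exclusion the count is 66 − 67 + 7 = 6.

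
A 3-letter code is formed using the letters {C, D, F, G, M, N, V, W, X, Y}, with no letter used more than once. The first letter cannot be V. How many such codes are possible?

648

The first letter has 10−1 = 9 choices (anything except V).
The remaining 2 letters are filled from the other 9 symbols without repetition: 9 × 8 = 72.
Total: 9 × 72 = 648.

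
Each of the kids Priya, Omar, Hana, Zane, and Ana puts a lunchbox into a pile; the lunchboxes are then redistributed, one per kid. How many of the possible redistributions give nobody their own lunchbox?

Let Aᵢ be the assignments in which kid i gets their own lunchbox. We want the size of the complement of A₁∪…∪A_5.
By inclusion–exclusion this is Σ_{j=0}^{5} (−1)^j C(5,j)·(5−j)!.
Computing: 120 − 120 + 60 − 20 + 5 − 1 = 44.

44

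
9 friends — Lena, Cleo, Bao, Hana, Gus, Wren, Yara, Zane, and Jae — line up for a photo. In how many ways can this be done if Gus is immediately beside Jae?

Glue Gus and Jae into one block (2 internal orders), leaving 8 units to arrange in a row.
So the count is 2·(8)! = 80640.

80640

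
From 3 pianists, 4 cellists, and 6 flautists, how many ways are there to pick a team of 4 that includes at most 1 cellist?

Split by how many cellists are chosen (0 through 1).
Sum: C(4,0)·C(9,4) + C(4,1)·C(9,3) = 126 + 336 = 462.

462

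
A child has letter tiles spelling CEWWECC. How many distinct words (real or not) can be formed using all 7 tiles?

Letter multiplicities in CEWWECC: C×3, E×2, W×2.
Dividing 7! = 5040 by 3!·2!·2! = 24 for the repeated letters gives 210.

210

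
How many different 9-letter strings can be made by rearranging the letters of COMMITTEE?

COMMITTEE has 9 letters with E appearing twice, M appearing twice, and T appearing twice.
Dividing 9! = 362880 by 2!·2!·2! = 8 for the repeated letters gives 45360.

45360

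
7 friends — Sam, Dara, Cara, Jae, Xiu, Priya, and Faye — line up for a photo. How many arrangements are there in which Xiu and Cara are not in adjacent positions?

3600

Of the 7! = 5040 arrangements, those with Xiu and Cara adjacent number 2 × 6! = 1440 (treat the pair as a block with 2 internal orders).
Complementary counting: 5040 − 1440 = 3600.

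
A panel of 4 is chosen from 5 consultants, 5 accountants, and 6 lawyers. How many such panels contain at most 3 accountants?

Split by how many accountants are chosen (0 through 3).
Sum: C(5,0)·C(11,4) + C(5,1)·C(11,3) + C(5,2)·C(11,2) + C(5,3)·C(11,1) = 330 + 825 + 550 + 110 = 1815.

1815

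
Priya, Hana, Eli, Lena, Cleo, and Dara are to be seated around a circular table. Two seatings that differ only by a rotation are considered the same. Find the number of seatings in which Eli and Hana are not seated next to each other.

All circular seatings of 6 people number (5)! = 120.
Seatings with Eli beside Hana: treat them as a block with 2 internal orders, giving 2 × (4)! = 48.
Subtracting, 120 − 48 = 72.

72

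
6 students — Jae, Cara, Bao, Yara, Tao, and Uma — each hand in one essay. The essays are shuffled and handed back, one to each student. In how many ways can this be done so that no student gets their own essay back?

265

Count assignments avoiding every fixed point. For any j of the 6 students fixed to their own essay, the other 6−j can be arranged in (6−j)! ways.
By inclusion–exclusion this is Σ_{j=0}^{6} (−1)^j C(6,j)·(6−j)!.
Computing: 720 − 720 + 360 − 120 + 30 − 6 + 1 = 265.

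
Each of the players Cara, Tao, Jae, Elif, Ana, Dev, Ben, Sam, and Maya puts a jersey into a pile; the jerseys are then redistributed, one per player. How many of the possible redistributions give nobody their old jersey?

133496

Let Aᵢ be the assignments in which player i gets their old jersey. We want the size of the complement of A₁∪…∪A_9.
By inclusion–exclusion this is Σ_{j=0}^{9} (−1)^j C(9,j)·(9−j)!.
Computing: 362880 − 362880 + 181440 − 60480 + 15120 − 3024 + 504 − 72 + 9 − 1 = 133496.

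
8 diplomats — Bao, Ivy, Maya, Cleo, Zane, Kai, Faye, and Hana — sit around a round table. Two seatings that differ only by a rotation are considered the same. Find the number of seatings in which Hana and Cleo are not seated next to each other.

Without the restriction there are (7)! = 5040 seatings.
Seatings with Hana beside Cleo: treat them as a block with 2 internal orders, giving 2 × (6)! = 1440.
Subtracting, 5040 − 1440 = 3600.

3600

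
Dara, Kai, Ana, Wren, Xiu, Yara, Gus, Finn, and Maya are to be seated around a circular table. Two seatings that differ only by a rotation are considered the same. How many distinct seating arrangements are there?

40320

Seat Dara anywhere (absorbing the rotational symmetry), then permute the other 8: (8)! = 40320.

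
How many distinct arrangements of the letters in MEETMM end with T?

With the last slot taken by T, it remains to arrange the other 5 letters (MEEMM).
Those 5 letters have E appearing twice and M appearing 3 times, giving (5)!/(3!·2!) = 10.

10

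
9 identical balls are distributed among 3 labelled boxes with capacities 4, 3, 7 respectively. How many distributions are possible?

Without the upper bounds there are C(11,2) = 55 ways to split 9 among 3 boxes.
Subtract solutions that violate a single cap (substitute x_i' = x_i − (cap_i+1)): x_1 ≥ 5 gives C(6,2) = 15; x_2 ≥ 4 gives C(7,2) = 21; x_3 ≥ 8 gives C(3,2) = 3. Together 39.
Add back pairs where two caps are both exceeded: 1 + 0 + 0 = 1.
By inclusion–exclusion the count is 55 − 39 + 1 = 17.

17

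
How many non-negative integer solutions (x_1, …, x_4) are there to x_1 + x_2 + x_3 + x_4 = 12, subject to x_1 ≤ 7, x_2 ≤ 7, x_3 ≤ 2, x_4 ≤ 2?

45

By stars and bars, unrestricted non-negative solutions to x_1+…+x_4 = 12 number C(12+3,3) = 455.
Subtract solutions that violate a single cap (substitute x_i' = x_i − (cap_i+1)): x_1 ≥ 8 gives C(7,3) = 35; x_2 ≥ 8 gives C(7,3) = 35; x_3 ≥ 3 gives C(12,3) = 220; x_4 ≥ 3 gives C(12,3) = 220. Together 510.
Add back pairs where two caps are both exceeded: 0 + 4 + 4 + 4 + 4 + 84 = 100.
By inclusion–exclusion the count is 455 − 510 + 100 = 45.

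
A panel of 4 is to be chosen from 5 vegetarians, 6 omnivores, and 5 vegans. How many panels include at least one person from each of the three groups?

975

With no constraint there are C(16,4) = 1820 possible selections.
Subtract selections that omit an entire group: no vegetarians → C(11,4) = 330; no omnivores → C(10,4) = 210; no vegans → C(11,4) = 330.
Add back selections omitting two groups (i.e. drawn from a single group): C(5,4) + C(6,4) + C(5,4) = 25.
By inclusion–exclusion: 1820 − 870 + 25 = 975.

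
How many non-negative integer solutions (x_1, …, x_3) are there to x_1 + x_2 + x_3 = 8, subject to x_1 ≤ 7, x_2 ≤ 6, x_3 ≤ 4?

31

Ignoring the caps, the number of non-negative solutions to x_1+…+x_3 = 8 is C(10,2) = 45.
Subtract solutions that violate a single cap (substitute x_i' = x_i − (cap_i+1)): x_1 ≥ 8 gives C(2,2) = 1; x_2 ≥ 7 gives C(3,2) = 3; x_3 ≥ 5 gives C(5,2) = 10. Together 14.
No two caps can be exceeded simultaneously, so the pair terms are all 0.
By inclusion–exclusion the count is 45 − 14 + 0 = 31.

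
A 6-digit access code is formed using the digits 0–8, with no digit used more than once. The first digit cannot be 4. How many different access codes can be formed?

53760

The first digit has 9−1 = 8 choices (anything except 4).
The remaining 5 digits are filled from the other 8 symbols without repetition: 8 × 7 × 6 × 5 × 4 = 6720.
Total: 8 × 6720 = 53760.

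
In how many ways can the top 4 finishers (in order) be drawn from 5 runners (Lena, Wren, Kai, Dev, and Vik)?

120

There are 5 choices for 1st place, 4 for 2nd, and so on down to 2 for position 4.
That gives 5 × 4 × 3 × 2 = 120.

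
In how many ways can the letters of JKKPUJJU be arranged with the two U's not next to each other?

1260

Total arrangements of JKKPUJJU: 8!/(3!·2!·2!) = 1680.
If the two U's are adjacent, glue them into one block, leaving 7 items to arrange: (7)!/(3!·2!) = 420 ways.
Subtracting, 1680 − 420 = 1260 arrangements keep the U's apart.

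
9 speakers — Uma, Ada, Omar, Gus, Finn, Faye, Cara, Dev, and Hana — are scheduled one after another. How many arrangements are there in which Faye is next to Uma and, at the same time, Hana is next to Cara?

20160

Treat {Faye,Uma} as one block (2 orders) and {Hana,Cara} as another (2 orders).
That leaves 7 units to arrange: 2 × 2 × 7! = 4 × 5040 = 20160.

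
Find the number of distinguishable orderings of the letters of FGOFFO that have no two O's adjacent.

Total arrangements of FGOFFO: 6!/(3!·2!) = 60.
Arrangements with the O's together: treat OO as one letter, giving (5)!/(3!) = 20.
Hence 60 − 20 = 40.

40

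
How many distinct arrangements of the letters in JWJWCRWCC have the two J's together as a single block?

Treat the 2 copies of J as a single block. The multiset to arrange is then {JJ, C, C, C, R, W, W, W}, 8 items in all.
That gives (8)!/(3!·3!) = 1120 arrangements.

1120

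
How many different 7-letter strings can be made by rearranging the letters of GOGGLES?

840

Letter multiplicities in GOGGLES: E×1, G×3, L×1, O×1, S×1.
Dividing 7! = 5040 by 3! = 6 for the repeated letters gives 840.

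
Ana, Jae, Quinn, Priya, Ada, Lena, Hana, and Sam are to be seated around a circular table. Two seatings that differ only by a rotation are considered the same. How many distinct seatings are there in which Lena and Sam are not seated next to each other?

3600

Without the restriction there are (7)! = 5040 seatings.
Seatings with Lena beside Sam: treat them as a block with 2 internal orders, giving 2 × (6)! = 1440.
Subtracting, 5040 − 1440 = 3600.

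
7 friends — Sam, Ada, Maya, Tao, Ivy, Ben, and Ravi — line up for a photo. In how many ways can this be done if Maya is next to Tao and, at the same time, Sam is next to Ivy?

Treat {Maya,Tao} as one block (2 orders) and {Sam,Ivy} as another (2 orders).
That leaves 5 units to arrange: 2 × 2 × 5! = 4 × 120 = 480.

480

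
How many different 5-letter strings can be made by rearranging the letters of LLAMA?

30

The 5 letters of LLAMA have repeats: A appearing twice and L appearing twice.
The number of distinct arrangements is 5!/(2!·2!) = 120/4 = 30.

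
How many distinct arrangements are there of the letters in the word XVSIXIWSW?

22680

The 9 letters of XVSIXIWSW have repeats: I appearing twice, S appearing twice, W appearing twice, and X appearing twice.
The number of distinct arrangements is 9!/(2!·2!·2!·2!) = 362880/16 = 22680.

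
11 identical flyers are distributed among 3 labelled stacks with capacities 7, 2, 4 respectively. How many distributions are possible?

6

By stars and bars, unrestricted non-negative solutions to x_1+…+x_3 = 11 number C(11+2,2) = 78.
Subtract solutions that violate a single cap (substitute x_i' = x_i − (cap_i+1)): x_1 ≥ 8 gives C(5,2) = 10; x_2 ≥ 3 gives C(10,2) = 45; x_3 ≥ 5 gives C(8,2) = 28. Together 83.
Add back pairs where two caps are both exceeded: 1 + 0 + 10 = 11.
By inclusion–exclusion the count is 78 − 83 + 11 = 6.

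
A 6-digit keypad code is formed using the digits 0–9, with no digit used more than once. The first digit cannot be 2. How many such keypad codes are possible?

The first digit has 10−1 = 9 choices (anything except 2).
The remaining 5 digits are filled from the other 9 symbols without repetition: 9 × 8 × 7 × 6 × 5 = 15120.
Total: 9 × 15120 = 136080.

136080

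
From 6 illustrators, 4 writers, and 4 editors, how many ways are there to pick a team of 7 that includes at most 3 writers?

3312

Split by how many writers are chosen (0 through 3).
Sum: C(4,0)·C(10,7) + C(4,1)·C(10,6) + C(4,2)·C(10,5) + C(4,3)·C(10,4) = 120 + 840 + 1512 + 840 = 3312.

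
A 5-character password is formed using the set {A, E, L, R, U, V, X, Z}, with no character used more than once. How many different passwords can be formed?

Choose and order 5 of the 8 symbols: the first character has 8 options, the next 7, and so on down to 4.
8 × 7 × 6 × 5 × 4 = 6720.

6720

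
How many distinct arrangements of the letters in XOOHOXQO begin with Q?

105

Fix Q in the first position and arrange the remaining 7 letters.
Those 7 letters have O appearing 4 times and X appearing twice, giving (7)!/(4!·2!) = 105.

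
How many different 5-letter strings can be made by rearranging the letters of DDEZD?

20

Letter multiplicities in DDEZD: D×3, E×1, Z×1.
The number of distinct arrangements is 5!/(3!) = 120/6 = 20.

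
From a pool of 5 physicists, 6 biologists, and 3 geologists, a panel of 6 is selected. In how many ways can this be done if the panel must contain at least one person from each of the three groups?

2430

Total 6-person selections from all 14: C(14,6) = 3003.
Subtract selections that omit an entire group: no physicists → C(9,6) = 84; no biologists → C(8,6) = 28; no geologists → C(11,6) = 462.
Add back selections omitting two groups (i.e. drawn from a single group): C(5,6) + C(6,6) + C(3,6) = 1.
By inclusion–exclusion: 3003 − 574 + 1 = 2430.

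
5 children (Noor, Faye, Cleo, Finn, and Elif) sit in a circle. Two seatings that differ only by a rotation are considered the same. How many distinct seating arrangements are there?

24

Around a circle, 5 distinct people have 5!/5 = (4)! = 24 rotationally distinct seatings.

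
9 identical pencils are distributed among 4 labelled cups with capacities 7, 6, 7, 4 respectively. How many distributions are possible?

Without the upper bounds there are C(12,3) = 220 ways to split 9 among 4 cups.
Subtract solutions that violate a single cap (substitute x_i' = x_i − (cap_i+1)): x_1 ≥ 8 gives C(4,3) = 4; x_2 ≥ 7 gives C(5,3) = 10; x_3 ≥ 8 gives C(4,3) = 4; x_4 ≥ 5 gives C(7,3) = 35. Together 53.
No two caps can be exceeded simultaneously, so the pair terms are all 0.
By inclusion–exclusion the count is 220 − 53 + 0 = 167.

167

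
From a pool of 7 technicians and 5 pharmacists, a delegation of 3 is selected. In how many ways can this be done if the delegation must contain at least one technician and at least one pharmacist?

Unrestricted: C(12,3) = 220 ways to pick any 3 of the 12.
Subtract selections that omit an entire group: no technicians → C(5,3) = 10; no pharmacists → C(7,3) = 35.
Both groups omitted at once is impossible, so 220 − 45 = 175.

175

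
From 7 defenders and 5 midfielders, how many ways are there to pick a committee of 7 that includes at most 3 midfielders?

596

Split by how many midfielders are chosen (0 through 3).
Sum: C(5,0)·C(7,7) + C(5,1)·C(7,6) + C(5,2)·C(7,5) + C(5,3)·C(7,4) = 1 + 35 + 210 + 350 = 596.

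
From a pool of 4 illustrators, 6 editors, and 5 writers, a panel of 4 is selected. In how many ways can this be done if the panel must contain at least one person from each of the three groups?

With no constraint there are C(15,4) = 1365 possible selections.
Selections missing a whole group: no illustrators → C(11,4) = 330; no editors → C(9,4) = 126; no writers → C(10,4) = 210.
Add back selections omitting two groups (i.e. drawn from a single group): C(4,4) + C(6,4) + C(5,4) = 21.
By inclusion–exclusion: 1365 − 666 + 21 = 720.

720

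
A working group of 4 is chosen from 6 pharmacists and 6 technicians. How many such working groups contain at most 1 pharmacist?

135

Split by how many pharmacists are chosen (0 through 1).
Sum: C(6,0)·C(6,4) + C(6,1)·C(6,3) = 15 + 120 = 135.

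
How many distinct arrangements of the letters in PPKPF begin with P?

Fix P in the first position and arrange the remaining 4 letters.
Those 4 letters have P appearing twice, giving (4)!/(2!) = 12.

12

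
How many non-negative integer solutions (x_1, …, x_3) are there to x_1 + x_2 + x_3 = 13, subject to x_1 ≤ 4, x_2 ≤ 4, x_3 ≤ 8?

Ignoring the caps, the number of non-negative solutions to x_1+…+x_3 = 13 is C(15,2) = 105.
Subtract solutions that violate a single cap (substitute x_i' = x_i − (cap_i+1)): x_1 ≥ 5 gives C(10,2) = 45; x_2 ≥ 5 gives C(10,2) = 45; x_3 ≥ 9 gives C(6,2) = 15. Together 105.
Add back pairs where two caps are both exceeded: 10 + 0 + 0 = 10.
By inclusion–exclusion the count is 105 − 105 + 10 = 10.

10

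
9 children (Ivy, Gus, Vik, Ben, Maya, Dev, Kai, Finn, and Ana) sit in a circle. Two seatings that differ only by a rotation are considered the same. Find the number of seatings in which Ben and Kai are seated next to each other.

10080

Glue Ben and Kai into a block (2 internal orders). Seating 8 units around a circle gives (7)! arrangements.
So 2 × (7)! = 2 × 5040 = 10080.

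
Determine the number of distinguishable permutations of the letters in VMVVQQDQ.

Letter multiplicities in VMVVQQDQ: D×1, M×1, Q×3, V×3.
Dividing 8! = 40320 by 3!·3! = 36 for the repeated letters gives 1120.

1120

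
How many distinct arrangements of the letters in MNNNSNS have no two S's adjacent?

75

There are 7!/(4!·2!) = 105 arrangements of MNNNSNS in total.
Arrangements with the S's together: treat SS as one letter, giving (6)!/(4!) = 30.
Hence 105 − 30 = 75.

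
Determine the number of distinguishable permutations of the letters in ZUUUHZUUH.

756

ZUUUHZUUH has 9 letters with H appearing twice, U appearing 5 times, and Z appearing twice.
So there are 9! / (5!·2!·2!) = 756 distinguishable arrangements.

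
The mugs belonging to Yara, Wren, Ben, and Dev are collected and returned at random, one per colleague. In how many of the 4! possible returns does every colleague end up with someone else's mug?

9

Count assignments avoiding every fixed point. For any j of the 4 colleagues fixed to their own mug, the other 4−j can be arranged in (4−j)! ways.
By inclusion–exclusion this is Σ_{j=0}^{4} (−1)^j C(4,j)·(4−j)!.
Computing: 24 − 24 + 12 − 4 + 1 = 9.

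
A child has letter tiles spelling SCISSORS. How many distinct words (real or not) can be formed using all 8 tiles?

1680

The 8 letters of SCISSORS have repeats: S appearing 4 times.
So there are 8! / (4!) = 1680 distinguishable arrangements.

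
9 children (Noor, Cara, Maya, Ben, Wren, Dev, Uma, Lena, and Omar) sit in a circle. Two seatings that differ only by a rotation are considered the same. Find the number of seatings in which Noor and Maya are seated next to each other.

Treat {Noor, Maya} as one unit (2 internal orders) and seat the resulting 8 units around the table: (7)! circular arrangements.
So 2 × (7)! = 2 × 5040 = 10080.

10080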